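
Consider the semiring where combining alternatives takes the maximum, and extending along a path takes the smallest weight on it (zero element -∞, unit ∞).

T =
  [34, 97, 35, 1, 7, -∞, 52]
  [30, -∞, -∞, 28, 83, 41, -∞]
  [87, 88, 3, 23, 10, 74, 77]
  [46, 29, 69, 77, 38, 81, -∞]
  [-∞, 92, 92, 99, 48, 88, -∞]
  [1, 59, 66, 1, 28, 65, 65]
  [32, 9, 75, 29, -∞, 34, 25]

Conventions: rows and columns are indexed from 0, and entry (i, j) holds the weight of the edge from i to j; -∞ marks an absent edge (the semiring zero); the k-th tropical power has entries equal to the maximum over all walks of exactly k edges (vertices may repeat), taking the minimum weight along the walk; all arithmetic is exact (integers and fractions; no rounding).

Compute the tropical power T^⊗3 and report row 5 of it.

T^⊗2:
  [35, 35, 52, 29, 83, 41, 35]
  [30, 83, 83, 83, 48, 83, 41]
  [34, 87, 75, 29, 83, 65, 65]
  [69, 69, 69, 77, 38, 77, 69]
  [87, 88, 69, 77, 83, 81, 77]
  [66, 66, 65, 29, 59, 66, 66]
  [75, 75, 34, 29, 29, 74, 75]
T^⊗3:
  [52, 83, 83, 83, 48, 83, 52]
  [83, 83, 69, 77, 83, 81, 77]
  [75, 83, 83, 83, 83, 83, 75]
  [69, 69, 69, 77, 69, 77, 69]
  [69, 87, 83, 83, 83, 83, 69]
  [65, 66, 66, 59, 66, 65, 65]
  [34, 75, 75, 29, 75, 65, 65]
Answer: row 5 of T^⊗3 = [65, 66, 66, 59, 66, 65, 65]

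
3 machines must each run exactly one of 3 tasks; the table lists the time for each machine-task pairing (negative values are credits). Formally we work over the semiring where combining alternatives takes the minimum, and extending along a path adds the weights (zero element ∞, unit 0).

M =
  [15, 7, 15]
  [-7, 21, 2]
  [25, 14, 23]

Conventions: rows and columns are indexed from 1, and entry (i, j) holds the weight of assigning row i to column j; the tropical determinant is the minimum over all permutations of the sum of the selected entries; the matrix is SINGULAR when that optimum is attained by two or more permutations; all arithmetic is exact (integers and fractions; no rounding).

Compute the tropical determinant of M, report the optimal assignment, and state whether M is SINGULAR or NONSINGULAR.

σ = (1, 2, 3): 15 + 21 + 23 = 59
σ = (1, 3, 2): 15 + 2 + 14 = 31
σ = (2, 1, 3): 7 + (-7) + 23 = 23
σ = (2, 3, 1): 7 + 2 + 25 = 34
σ = (3, 1, 2): 15 + (-7) + 14 = 22
σ = (3, 2, 1): 15 + 21 + 25 = 61
Optimal value attained by: σ = (3, 1, 2).
Answer: det⊕(M) = 22; verdict: NONSINGULAR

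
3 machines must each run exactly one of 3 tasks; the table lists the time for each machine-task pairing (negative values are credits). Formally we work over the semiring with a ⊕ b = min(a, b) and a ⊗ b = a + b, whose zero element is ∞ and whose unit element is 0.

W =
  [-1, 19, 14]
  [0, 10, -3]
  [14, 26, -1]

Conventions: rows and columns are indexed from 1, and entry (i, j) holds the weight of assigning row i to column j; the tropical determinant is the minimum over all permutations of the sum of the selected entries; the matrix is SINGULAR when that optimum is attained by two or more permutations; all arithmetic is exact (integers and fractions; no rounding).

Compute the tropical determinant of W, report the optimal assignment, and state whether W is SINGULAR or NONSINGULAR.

σ = (1, 2, 3): (-1) + 10 + (-1) = 8
σ = (1, 3, 2): (-1) + (-3) + 26 = 22
σ = (2, 1, 3): 19 + 0 + (-1) = 18
σ = (2, 3, 1): 19 + (-3) + 14 = 30
σ = (3, 1, 2): 14 + 0 + 26 = 40
σ = (3, 2, 1): 14 + 10 + 14 = 38
Optimal value attained by: σ = (1, 2, 3).
Answer: det⊕(W) = 8; verdict: NONSINGULAR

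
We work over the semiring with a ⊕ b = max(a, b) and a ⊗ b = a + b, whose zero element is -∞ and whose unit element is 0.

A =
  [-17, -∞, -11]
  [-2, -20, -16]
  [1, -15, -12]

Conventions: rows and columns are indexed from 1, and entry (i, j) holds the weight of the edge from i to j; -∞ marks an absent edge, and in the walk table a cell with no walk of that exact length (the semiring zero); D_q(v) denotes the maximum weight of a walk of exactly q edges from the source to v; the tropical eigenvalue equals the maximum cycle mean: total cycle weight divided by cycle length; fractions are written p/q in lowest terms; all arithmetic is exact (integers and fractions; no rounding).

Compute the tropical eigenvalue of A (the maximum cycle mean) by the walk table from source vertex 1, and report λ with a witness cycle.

q=0: [0, -∞, -∞]
q=1: [-17, -∞, -11]
q=2: [-10, -26, -23]
q=3: [-22, -38, -21]
Optimal cycle mean attained by: cycle 1->3->1, total (-11) + 1, length 2.
Answer: λ = -5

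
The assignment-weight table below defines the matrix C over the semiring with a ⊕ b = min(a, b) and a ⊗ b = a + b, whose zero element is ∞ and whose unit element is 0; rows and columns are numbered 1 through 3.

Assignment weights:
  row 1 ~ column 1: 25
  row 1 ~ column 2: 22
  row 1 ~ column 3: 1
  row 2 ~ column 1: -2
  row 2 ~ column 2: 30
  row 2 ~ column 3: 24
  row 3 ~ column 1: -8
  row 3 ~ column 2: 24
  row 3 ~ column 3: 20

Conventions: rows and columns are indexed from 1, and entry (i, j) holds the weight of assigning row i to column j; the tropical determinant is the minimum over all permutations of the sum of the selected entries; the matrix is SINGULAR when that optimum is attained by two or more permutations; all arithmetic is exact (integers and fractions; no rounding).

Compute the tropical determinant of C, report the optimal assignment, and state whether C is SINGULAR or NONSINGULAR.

σ = (1, 2, 3): 25 + 30 + 20 = 75
σ = (1, 3, 2): 25 + 24 + 24 = 73
σ = (2, 1, 3): 22 + (-2) + 20 = 40
σ = (2, 3, 1): 22 + 24 + (-8) = 38
σ = (3, 1, 2): 1 + (-2) + 24 = 23
σ = (3, 2, 1): 1 + 30 + (-8) = 23
Optimal value attained by: σ = (3, 1, 2).
Answer: det⊕(C) = 23; verdict: SINGULAR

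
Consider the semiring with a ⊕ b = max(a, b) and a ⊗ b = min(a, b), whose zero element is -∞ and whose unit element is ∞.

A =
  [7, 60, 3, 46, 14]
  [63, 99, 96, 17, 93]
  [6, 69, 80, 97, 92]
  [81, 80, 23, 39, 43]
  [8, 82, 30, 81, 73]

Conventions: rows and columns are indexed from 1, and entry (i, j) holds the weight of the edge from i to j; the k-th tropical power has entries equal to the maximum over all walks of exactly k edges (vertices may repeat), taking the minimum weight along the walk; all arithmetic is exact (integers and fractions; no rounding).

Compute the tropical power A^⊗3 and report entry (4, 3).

A^⊗2:
  [60, 60, 60, 39, 60]
  [63, 99, 96, 96, 93]
  [81, 82, 80, 81, 80]
  [63, 80, 80, 46, 80]
  [81, 82, 82, 73, 82]
A^⊗3:
  [60, 60, 60, 60, 60]
  [81, 99, 96, 96, 93]
  [81, 82, 82, 80, 82]
  [63, 80, 80, 80, 80]
  [73, 82, 82, 82, 82]
Key observation: the optimum is the walk 4->2->2->3, with weight 80 min 99 min 96 = 80.
Optimal value attained by: walk 4->2->2->3.
Answer: (A^⊗3)[4][3] = 80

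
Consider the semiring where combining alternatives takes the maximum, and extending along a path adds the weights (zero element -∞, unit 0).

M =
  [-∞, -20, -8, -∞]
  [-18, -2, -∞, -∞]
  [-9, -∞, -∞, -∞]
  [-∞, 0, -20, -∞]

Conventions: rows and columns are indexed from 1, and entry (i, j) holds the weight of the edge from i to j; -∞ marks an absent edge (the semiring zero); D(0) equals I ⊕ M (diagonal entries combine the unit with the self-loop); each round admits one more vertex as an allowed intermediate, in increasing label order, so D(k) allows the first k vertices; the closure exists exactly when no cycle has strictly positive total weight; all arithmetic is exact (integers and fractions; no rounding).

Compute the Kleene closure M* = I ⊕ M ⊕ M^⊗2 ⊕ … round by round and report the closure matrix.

D(0):
  [0, -20, -8, -∞]
  [-18, 0, -∞, -∞]
  [-9, -∞, 0, -∞]
  [-∞, 0, -20, 0]
D(1):
  [0, -20, -8, -∞]
  [-18, 0, -26, -∞]
  [-9, -29, 0, -∞]
  [-∞, 0, -20, 0]
D(2):
  [0, -20, -8, -∞]
  [-18, 0, -26, -∞]
  [-9, -29, 0, -∞]
  [-18, 0, -20, 0]
D(3):
  [0, -20, -8, -∞]
  [-18, 0, -26, -∞]
  [-9, -29, 0, -∞]
  [-18, 0, -20, 0]
D(4):
  [0, -20, -8, -∞]
  [-18, 0, -26, -∞]
  [-9, -29, 0, -∞]
  [-18, 0, -20, 0]
Answer: M* = [[0, -20, -8, -∞], [-18, 0, -26, -∞], [-9, -29, 0, -∞], [-18, 0, -20, 0]]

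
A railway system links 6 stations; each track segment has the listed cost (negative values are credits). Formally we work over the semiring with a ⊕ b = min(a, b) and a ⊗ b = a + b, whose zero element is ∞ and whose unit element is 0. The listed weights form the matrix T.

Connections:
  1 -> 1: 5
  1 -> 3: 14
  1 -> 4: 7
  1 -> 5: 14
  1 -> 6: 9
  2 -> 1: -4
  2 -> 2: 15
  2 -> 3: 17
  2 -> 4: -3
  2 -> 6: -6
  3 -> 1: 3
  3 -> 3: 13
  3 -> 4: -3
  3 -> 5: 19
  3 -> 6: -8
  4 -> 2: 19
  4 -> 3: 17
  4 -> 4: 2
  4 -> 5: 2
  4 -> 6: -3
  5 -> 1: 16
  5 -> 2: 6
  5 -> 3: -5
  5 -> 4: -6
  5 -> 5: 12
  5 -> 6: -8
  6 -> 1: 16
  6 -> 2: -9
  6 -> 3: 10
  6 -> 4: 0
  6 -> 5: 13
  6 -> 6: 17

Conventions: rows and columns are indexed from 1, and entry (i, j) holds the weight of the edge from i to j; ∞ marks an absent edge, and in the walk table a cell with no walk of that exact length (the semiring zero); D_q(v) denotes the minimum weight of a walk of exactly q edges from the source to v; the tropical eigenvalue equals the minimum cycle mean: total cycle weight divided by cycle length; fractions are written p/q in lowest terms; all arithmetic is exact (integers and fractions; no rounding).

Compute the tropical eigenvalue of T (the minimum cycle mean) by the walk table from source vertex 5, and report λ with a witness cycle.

q=0: [∞, ∞, ∞, ∞, 0, ∞]
q=1: [16, 6, -5, -6, 12, -8]
q=2: [-2, -17, 2, -8, -4, -13]
q=3: [-21, -22, -9, -20, -6, -23]
q=4: [-26, -32, -13, -25, -18, -28]
q=5: [-36, -37, -23, -35, -23, -38]
q=6: [-41, -47, -28, -40, -33, -43]
Optimal cycle mean attained by: cycle 2->6->2, total (-6) + (-9), length 2.
Answer: λ = -15/2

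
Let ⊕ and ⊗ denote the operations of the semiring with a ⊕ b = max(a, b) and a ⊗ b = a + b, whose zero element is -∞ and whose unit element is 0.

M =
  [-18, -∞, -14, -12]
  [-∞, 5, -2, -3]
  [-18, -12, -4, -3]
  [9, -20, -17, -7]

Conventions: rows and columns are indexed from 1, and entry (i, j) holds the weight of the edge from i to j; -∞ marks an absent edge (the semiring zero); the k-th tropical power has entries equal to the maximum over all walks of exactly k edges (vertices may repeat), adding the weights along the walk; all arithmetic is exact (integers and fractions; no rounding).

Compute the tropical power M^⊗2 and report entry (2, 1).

M^⊗2:
  [-3, -26, -18, -17]
  [6, 10, 3, 2]
  [6, -7, -8, -7]
  [2, -15, -5, -3]
Key observation: the optimum is the walk 2->4->1, with weight (-3) + 9 = 6.
Optimal value attained by: walk 2->4->1.
Answer: (M^⊗2)[2][1] = 6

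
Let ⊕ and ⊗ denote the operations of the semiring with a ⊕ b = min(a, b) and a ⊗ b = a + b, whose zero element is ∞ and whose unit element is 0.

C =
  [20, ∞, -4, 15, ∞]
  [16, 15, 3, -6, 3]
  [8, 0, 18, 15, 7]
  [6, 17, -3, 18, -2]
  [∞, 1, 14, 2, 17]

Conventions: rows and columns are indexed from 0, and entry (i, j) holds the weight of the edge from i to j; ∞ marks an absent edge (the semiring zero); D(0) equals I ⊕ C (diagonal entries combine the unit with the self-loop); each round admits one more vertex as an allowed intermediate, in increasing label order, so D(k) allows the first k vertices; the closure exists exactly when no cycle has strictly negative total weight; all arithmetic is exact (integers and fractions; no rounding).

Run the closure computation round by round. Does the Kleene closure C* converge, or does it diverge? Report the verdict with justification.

D(0):
  [0, ∞, -4, 15, ∞]
  [16, 0, 3, -6, 3]
  [8, 0, 0, 15, 7]
  [6, 17, -3, 0, -2]
  [∞, 1, 14, 2, 0]
D(1):
  [0, ∞, -4, 15, ∞]
  [16, 0, 3, -6, 3]
  [8, 0, 0, 15, 7]
  [6, 17, -3, 0, -2]
  [∞, 1, 14, 2, 0]
D(2):
  [0, ∞, -4, 15, ∞]
  [16, 0, 3, -6, 3]
  [8, 0, 0, -6, 3]
  [6, 17, -3, 0, -2]
  [17, 1, 4, -5, 0]
Detection: at round 3, diagonal entry (3, 3) turns strictly negative.
Key observation: the cycle 3->0->2->1->3 has total weight 6 + (-4) + 0 + (-6), which is strictly negative.
Answer: DIVERGES — negative cycle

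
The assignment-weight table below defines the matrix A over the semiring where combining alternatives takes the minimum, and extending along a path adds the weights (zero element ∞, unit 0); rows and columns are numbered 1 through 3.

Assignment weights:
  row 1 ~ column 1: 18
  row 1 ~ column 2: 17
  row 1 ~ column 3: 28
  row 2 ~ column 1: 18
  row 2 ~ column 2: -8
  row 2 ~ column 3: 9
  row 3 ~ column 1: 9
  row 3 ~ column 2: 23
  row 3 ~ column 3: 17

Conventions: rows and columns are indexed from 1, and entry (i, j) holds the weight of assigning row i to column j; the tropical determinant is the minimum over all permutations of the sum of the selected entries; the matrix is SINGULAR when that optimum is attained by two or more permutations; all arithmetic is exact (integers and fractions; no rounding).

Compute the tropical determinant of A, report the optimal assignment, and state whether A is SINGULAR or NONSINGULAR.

σ = (1, 2, 3): 18 + (-8) + 17 = 27
σ = (1, 3, 2): 18 + 9 + 23 = 50
σ = (2, 1, 3): 17 + 18 + 17 = 52
σ = (2, 3, 1): 17 + 9 + 9 = 35
σ = (3, 1, 2): 28 + 18 + 23 = 69
σ = (3, 2, 1): 28 + (-8) + 9 = 29
Optimal value attained by: σ = (1, 2, 3).
Answer: det⊕(A) = 27; verdict: NONSINGULAR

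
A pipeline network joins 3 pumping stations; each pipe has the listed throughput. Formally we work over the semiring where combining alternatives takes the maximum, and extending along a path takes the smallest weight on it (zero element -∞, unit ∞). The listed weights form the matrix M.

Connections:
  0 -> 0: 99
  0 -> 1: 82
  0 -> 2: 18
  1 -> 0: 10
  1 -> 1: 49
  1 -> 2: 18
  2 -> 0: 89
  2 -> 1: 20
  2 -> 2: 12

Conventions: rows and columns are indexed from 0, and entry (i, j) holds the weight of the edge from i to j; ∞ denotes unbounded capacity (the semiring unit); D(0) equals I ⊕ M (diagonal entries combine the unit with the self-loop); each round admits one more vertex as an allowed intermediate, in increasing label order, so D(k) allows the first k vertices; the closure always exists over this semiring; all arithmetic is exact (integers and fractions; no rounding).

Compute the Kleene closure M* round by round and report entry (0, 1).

D(0):
  [∞, 82, 18]
  [10, ∞, 18]
  [89, 20, ∞]
D(1):
  [∞, 82, 18]
  [10, ∞, 18]
  [89, 82, ∞]
D(2):
  [∞, 82, 18]
  [10, ∞, 18]
  [89, 82, ∞]
D(3):
  [∞, 82, 18]
  [18, ∞, 18]
  [89, 82, ∞]
Answer: M*[0][1] = 82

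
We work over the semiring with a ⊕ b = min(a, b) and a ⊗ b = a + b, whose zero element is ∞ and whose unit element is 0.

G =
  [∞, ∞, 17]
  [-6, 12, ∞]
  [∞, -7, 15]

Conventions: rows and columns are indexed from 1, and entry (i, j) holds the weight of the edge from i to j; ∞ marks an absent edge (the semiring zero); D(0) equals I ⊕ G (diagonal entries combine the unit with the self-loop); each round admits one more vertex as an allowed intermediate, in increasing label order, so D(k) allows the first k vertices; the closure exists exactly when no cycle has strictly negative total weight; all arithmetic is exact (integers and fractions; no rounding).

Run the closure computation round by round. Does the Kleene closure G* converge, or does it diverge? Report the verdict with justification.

D(0):
  [0, ∞, 17]
  [-6, 0, ∞]
  [∞, -7, 0]
D(1):
  [0, ∞, 17]
  [-6, 0, 11]
  [∞, -7, 0]
D(2):
  [0, ∞, 17]
  [-6, 0, 11]
  [-13, -7, 0]
D(3):
  [0, 10, 17]
  [-6, 0, 11]
  [-13, -7, 0]
Key observation: every diagonal entry stays at the unit through all rounds, so no improving cycle exists.
Answer: CONVERGES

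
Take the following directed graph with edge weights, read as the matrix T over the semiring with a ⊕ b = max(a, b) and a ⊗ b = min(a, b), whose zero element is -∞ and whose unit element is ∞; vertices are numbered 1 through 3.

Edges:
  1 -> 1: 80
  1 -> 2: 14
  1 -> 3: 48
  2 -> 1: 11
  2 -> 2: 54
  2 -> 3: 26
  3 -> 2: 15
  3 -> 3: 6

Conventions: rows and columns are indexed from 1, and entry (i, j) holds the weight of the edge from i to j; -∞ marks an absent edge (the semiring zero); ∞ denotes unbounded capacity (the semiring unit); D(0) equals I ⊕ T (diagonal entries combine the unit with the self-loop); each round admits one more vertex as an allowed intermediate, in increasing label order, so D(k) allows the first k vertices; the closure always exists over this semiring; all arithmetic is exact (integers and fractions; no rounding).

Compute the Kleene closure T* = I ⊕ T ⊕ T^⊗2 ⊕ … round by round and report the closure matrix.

D(0):
  [∞, 14, 48]
  [11, ∞, 26]
  [-∞, 15, ∞]
D(1):
  [∞, 14, 48]
  [11, ∞, 26]
  [-∞, 15, ∞]
D(2):
  [∞, 14, 48]
  [11, ∞, 26]
  [11, 15, ∞]
D(3):
  [∞, 15, 48]
  [11, ∞, 26]
  [11, 15, ∞]
Answer: T* = [[∞, 15, 48], [11, ∞, 26], [11, 15, ∞]]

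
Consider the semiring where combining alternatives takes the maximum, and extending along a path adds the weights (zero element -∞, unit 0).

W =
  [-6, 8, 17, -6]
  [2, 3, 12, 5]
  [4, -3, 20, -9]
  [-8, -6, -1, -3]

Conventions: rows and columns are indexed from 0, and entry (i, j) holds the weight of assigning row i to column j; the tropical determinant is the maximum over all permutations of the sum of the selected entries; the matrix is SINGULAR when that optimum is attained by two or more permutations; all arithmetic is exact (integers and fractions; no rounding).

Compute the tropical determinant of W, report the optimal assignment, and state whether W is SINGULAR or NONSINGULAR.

σ = (0, 1, 2, 3): (-6) + 3 + 20 + (-3) = 14
σ = (0, 1, 3, 2): (-6) + 3 + (-9) + (-1) = -13
σ = (0, 2, 1, 3): (-6) + 12 + (-3) + (-3) = 0
σ = (0, 2, 3, 1): (-6) + 12 + (-9) + (-6) = -9
σ = (0, 3, 1, 2): (-6) + 5 + (-3) + (-1) = -5
σ = (0, 3, 2, 1): (-6) + 5 + 20 + (-6) = 13
σ = (1, 0, 2, 3): 8 + 2 + 20 + (-3) = 27
σ = (1, 0, 3, 2): 8 + 2 + (-9) + (-1) = 0
σ = (1, 2, 0, 3): 8 + 12 + 4 + (-3) = 21
σ = (1, 2, 3, 0): 8 + 12 + (-9) + (-8) = 3
σ = (1, 3, 0, 2): 8 + 5 + 4 + (-1) = 16
σ = (1, 3, 2, 0): 8 + 5 + 20 + (-8) = 25
σ = (2, 0, 1, 3): 17 + 2 + (-3) + (-3) = 13
σ = (2, 0, 3, 1): 17 + 2 + (-9) + (-6) = 4
σ = (2, 1, 0, 3): 17 + 3 + 4 + (-3) = 21
σ = (2, 1, 3, 0): 17 + 3 + (-9) + (-8) = 3
σ = (2, 3, 0, 1): 17 + 5 + 4 + (-6) = 20
σ = (2, 3, 1, 0): 17 + 5 + (-3) + (-8) = 11
σ = (3, 0, 1, 2): (-6) + 2 + (-3) + (-1) = -8
σ = (3, 0, 2, 1): (-6) + 2 + 20 + (-6) = 10
σ = (3, 1, 0, 2): (-6) + 3 + 4 + (-1) = 0
σ = (3, 1, 2, 0): (-6) + 3 + 20 + (-8) = 9
σ = (3, 2, 0, 1): (-6) + 12 + 4 + (-6) = 4
σ = (3, 2, 1, 0): (-6) + 12 + (-3) + (-8) = -5
Optimal value attained by: σ = (1, 0, 2, 3).
Answer: det⊕(W) = 27; verdict: NONSINGULAR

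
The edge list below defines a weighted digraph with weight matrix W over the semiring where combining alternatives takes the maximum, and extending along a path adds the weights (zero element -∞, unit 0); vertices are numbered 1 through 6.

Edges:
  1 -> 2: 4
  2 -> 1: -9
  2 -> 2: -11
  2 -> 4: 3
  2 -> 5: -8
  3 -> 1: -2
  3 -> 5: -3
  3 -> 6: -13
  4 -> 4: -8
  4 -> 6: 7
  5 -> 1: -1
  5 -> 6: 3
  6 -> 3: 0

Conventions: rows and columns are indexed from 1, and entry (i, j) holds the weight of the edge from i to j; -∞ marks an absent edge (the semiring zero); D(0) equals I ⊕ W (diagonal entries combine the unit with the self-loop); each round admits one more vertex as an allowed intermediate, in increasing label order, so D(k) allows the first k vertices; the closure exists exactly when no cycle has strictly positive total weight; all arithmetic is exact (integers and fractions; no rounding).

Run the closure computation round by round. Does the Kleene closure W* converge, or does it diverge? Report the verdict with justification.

D(0):
  [0, 4, -∞, -∞, -∞, -∞]
  [-9, 0, -∞, 3, -8, -∞]
  [-2, -∞, 0, -∞, -3, -13]
  [-∞, -∞, -∞, 0, -∞, 7]
  [-1, -∞, -∞, -∞, 0, 3]
  [-∞, -∞, 0, -∞, -∞, 0]
D(1):
  [0, 4, -∞, -∞, -∞, -∞]
  [-9, 0, -∞, 3, -8, -∞]
  [-2, 2, 0, -∞, -3, -13]
  [-∞, -∞, -∞, 0, -∞, 7]
  [-1, 3, -∞, -∞, 0, 3]
  [-∞, -∞, 0, -∞, -∞, 0]
D(2):
  [0, 4, -∞, 7, -4, -∞]
  [-9, 0, -∞, 3, -8, -∞]
  [-2, 2, 0, 5, -3, -13]
  [-∞, -∞, -∞, 0, -∞, 7]
  [-1, 3, -∞, 6, 0, 3]
  [-∞, -∞, 0, -∞, -∞, 0]
D(3):
  [0, 4, -∞, 7, -4, -∞]
  [-9, 0, -∞, 3, -8, -∞]
  [-2, 2, 0, 5, -3, -13]
  [-∞, -∞, -∞, 0, -∞, 7]
  [-1, 3, -∞, 6, 0, 3]
  [-2, 2, 0, 5, -3, 0]
Detection: at round 4, diagonal entry (6, 6) turns strictly positive.
Key observation: the cycle 6->3->1->2->4->6 has total weight 0 + (-2) + 4 + 3 + 7, which is strictly positive.
Answer: DIVERGES — positive cycle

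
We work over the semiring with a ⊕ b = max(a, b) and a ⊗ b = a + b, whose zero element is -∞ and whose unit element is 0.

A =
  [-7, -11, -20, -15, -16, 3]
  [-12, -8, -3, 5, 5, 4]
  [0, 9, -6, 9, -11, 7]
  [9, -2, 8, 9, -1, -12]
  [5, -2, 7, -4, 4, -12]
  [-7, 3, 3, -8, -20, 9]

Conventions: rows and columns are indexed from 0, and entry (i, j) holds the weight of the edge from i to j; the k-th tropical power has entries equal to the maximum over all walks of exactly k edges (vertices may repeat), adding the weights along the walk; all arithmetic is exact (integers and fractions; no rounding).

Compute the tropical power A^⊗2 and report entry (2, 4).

A^⊗2:
  [-4, 6, 6, -5, -6, 12]
  [14, 7, 13, 14, 9, 13]
  [18, 10, 17, 18, 14, 16]
  [18, 17, 17, 18, 8, 15]
  [9, 16, 11, 16, 8, 14]
  [3, 12, 12, 12, 8, 18]
Key observation: the optimum is the walk 2->1->4, with weight 9 + 5 = 14.
Optimal value attained by: walk 2->1->4.
Answer: (A^⊗2)[2][4] = 14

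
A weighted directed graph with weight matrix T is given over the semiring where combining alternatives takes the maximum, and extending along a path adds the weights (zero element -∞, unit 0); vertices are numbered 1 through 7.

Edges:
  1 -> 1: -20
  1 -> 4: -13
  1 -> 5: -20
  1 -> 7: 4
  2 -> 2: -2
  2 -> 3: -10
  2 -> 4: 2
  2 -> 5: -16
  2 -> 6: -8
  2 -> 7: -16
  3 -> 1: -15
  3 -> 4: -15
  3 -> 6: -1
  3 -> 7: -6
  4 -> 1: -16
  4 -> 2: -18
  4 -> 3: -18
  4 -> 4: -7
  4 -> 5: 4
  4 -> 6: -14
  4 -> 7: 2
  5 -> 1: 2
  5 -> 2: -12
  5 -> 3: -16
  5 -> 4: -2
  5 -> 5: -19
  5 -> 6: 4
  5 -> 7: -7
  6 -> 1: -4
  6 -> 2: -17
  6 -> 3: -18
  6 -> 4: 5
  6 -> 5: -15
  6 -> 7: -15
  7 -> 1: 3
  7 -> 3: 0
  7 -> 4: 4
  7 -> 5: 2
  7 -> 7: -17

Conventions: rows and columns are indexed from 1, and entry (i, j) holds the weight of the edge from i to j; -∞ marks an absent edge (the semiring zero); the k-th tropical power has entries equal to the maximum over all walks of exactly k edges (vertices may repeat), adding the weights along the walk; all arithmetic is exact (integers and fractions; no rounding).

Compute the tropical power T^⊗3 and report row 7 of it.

T^⊗2:
  [7, -31, 4, 8, 6, -16, -11]
  [-12, -4, -12, 0, 6, -10, 4]
  [-3, -18, -6, 4, -4, -29, -11]
  [6, -8, 2, 6, 4, 8, -3]
  [0, -13, -7, 9, 2, -15, 6]
  [-11, -13, -13, -2, 9, -9, 7]
  [4, -10, -14, 0, 8, 6, 7]
T^⊗3:
  [8, -6, -10, 4, 12, 10, 11]
  [8, -6, 4, 8, 6, 10, 2]
  [-2, -14, -11, -3, 8, 0, 6]
  [6, -8, -3, 13, 10, 8, 10]
  [9, -9, 6, 10, 13, 6, 11]
  [11, -3, 7, 11, 9, 13, 2]
  [10, -4, 7, 11, 9, 12, 8]
Answer: row 7 of T^⊗3 = [10, -4, 7, 11, 9, 12, 8]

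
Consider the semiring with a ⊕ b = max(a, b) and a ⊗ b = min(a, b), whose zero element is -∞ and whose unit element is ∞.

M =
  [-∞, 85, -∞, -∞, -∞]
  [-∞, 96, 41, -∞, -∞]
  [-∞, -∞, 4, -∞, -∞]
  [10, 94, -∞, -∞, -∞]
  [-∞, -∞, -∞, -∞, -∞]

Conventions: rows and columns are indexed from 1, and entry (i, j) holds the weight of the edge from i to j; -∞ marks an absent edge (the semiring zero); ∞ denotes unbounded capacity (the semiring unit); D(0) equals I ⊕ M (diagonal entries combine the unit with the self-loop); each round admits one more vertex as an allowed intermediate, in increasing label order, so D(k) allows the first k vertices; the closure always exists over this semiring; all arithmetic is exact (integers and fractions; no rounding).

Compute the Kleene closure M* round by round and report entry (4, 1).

D(0):
  [∞, 85, -∞, -∞, -∞]
  [-∞, ∞, 41, -∞, -∞]
  [-∞, -∞, ∞, -∞, -∞]
  [10, 94, -∞, ∞, -∞]
  [-∞, -∞, -∞, -∞, ∞]
D(1):
  [∞, 85, -∞, -∞, -∞]
  [-∞, ∞, 41, -∞, -∞]
  [-∞, -∞, ∞, -∞, -∞]
  [10, 94, -∞, ∞, -∞]
  [-∞, -∞, -∞, -∞, ∞]
D(2):
  [∞, 85, 41, -∞, -∞]
  [-∞, ∞, 41, -∞, -∞]
  [-∞, -∞, ∞, -∞, -∞]
  [10, 94, 41, ∞, -∞]
  [-∞, -∞, -∞, -∞, ∞]
D(3):
  [∞, 85, 41, -∞, -∞]
  [-∞, ∞, 41, -∞, -∞]
  [-∞, -∞, ∞, -∞, -∞]
  [10, 94, 41, ∞, -∞]
  [-∞, -∞, -∞, -∞, ∞]
D(4):
  [∞, 85, 41, -∞, -∞]
  [-∞, ∞, 41, -∞, -∞]
  [-∞, -∞, ∞, -∞, -∞]
  [10, 94, 41, ∞, -∞]
  [-∞, -∞, -∞, -∞, ∞]
D(5):
  [∞, 85, 41, -∞, -∞]
  [-∞, ∞, 41, -∞, -∞]
  [-∞, -∞, ∞, -∞, -∞]
  [10, 94, 41, ∞, -∞]
  [-∞, -∞, -∞, -∞, ∞]
Answer: M*[4][1] = 10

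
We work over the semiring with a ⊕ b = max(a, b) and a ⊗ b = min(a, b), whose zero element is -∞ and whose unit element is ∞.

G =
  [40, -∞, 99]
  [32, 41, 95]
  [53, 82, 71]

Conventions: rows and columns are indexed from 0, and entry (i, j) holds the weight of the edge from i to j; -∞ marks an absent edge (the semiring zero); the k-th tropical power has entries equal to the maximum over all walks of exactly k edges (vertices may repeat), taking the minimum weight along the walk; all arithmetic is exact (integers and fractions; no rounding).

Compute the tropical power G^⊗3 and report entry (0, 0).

G^⊗2:
  [53, 82, 71]
  [53, 82, 71]
  [53, 71, 82]
G^⊗3:
  [53, 71, 82]
  [53, 71, 82]
  [53, 82, 71]
Key observation: the optimum is the walk 0->2->2->0, with weight 99 min 71 min 53 = 53.
Optimal value attained by: walk 0->2->2->0.
Answer: (G^⊗3)[0][0] = 53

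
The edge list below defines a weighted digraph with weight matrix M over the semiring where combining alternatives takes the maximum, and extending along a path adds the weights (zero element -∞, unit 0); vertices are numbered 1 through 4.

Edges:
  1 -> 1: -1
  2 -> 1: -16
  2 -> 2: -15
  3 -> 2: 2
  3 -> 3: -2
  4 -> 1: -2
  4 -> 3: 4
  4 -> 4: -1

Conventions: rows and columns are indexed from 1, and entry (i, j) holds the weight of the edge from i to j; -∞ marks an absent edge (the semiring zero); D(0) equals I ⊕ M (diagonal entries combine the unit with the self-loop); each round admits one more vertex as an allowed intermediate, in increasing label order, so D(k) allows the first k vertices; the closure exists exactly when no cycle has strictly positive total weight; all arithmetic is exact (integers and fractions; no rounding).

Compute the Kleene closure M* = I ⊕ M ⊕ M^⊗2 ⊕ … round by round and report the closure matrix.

D(0):
  [0, -∞, -∞, -∞]
  [-16, 0, -∞, -∞]
  [-∞, 2, 0, -∞]
  [-2, -∞, 4, 0]
D(1):
  [0, -∞, -∞, -∞]
  [-16, 0, -∞, -∞]
  [-∞, 2, 0, -∞]
  [-2, -∞, 4, 0]
D(2):
  [0, -∞, -∞, -∞]
  [-16, 0, -∞, -∞]
  [-14, 2, 0, -∞]
  [-2, -∞, 4, 0]
D(3):
  [0, -∞, -∞, -∞]
  [-16, 0, -∞, -∞]
  [-14, 2, 0, -∞]
  [-2, 6, 4, 0]
D(4):
  [0, -∞, -∞, -∞]
  [-16, 0, -∞, -∞]
  [-14, 2, 0, -∞]
  [-2, 6, 4, 0]
Answer: M* = [[0, -∞, -∞, -∞], [-16, 0, -∞, -∞], [-14, 2, 0, -∞], [-2, 6, 4, 0]]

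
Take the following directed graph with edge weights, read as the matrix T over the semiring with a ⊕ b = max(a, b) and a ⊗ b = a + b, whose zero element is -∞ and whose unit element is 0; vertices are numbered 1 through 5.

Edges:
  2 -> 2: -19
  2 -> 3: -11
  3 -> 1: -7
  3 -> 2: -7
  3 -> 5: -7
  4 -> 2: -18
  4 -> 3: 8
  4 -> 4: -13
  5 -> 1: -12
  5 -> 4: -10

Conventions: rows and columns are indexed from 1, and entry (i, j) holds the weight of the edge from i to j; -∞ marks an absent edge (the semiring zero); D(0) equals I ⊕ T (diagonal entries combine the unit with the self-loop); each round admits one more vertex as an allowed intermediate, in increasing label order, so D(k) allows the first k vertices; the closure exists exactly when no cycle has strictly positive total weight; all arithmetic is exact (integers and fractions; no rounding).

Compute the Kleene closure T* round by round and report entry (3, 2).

D(0):
  [0, -∞, -∞, -∞, -∞]
  [-∞, 0, -11, -∞, -∞]
  [-7, -7, 0, -∞, -7]
  [-∞, -18, 8, 0, -∞]
  [-12, -∞, -∞, -10, 0]
D(1):
  [0, -∞, -∞, -∞, -∞]
  [-∞, 0, -11, -∞, -∞]
  [-7, -7, 0, -∞, -7]
  [-∞, -18, 8, 0, -∞]
  [-12, -∞, -∞, -10, 0]
D(2):
  [0, -∞, -∞, -∞, -∞]
  [-∞, 0, -11, -∞, -∞]
  [-7, -7, 0, -∞, -7]
  [-∞, -18, 8, 0, -∞]
  [-12, -∞, -∞, -10, 0]
D(3):
  [0, -∞, -∞, -∞, -∞]
  [-18, 0, -11, -∞, -18]
  [-7, -7, 0, -∞, -7]
  [1, 1, 8, 0, 1]
  [-12, -∞, -∞, -10, 0]
D(4):
  [0, -∞, -∞, -∞, -∞]
  [-18, 0, -11, -∞, -18]
  [-7, -7, 0, -∞, -7]
  [1, 1, 8, 0, 1]
  [-9, -9, -2, -10, 0]
D(5):
  [0, -∞, -∞, -∞, -∞]
  [-18, 0, -11, -28, -18]
  [-7, -7, 0, -17, -7]
  [1, 1, 8, 0, 1]
  [-9, -9, -2, -10, 0]
Answer: T*[3][2] = -7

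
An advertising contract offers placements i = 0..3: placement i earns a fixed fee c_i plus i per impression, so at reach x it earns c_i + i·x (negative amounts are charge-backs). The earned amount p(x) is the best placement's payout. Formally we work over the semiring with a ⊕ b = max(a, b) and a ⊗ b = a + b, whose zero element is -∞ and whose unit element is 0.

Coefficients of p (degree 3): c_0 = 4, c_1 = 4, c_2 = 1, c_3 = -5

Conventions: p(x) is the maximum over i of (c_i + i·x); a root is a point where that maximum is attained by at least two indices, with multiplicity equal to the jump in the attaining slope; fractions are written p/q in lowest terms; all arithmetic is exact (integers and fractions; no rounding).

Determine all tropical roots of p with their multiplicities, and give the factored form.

hull edge (i=0, c=4) to (i=1, c=4): slope 0, span 1
hull edge (i=1, c=4) to (i=2, c=1): slope -3, span 1
hull edge (i=2, c=1) to (i=3, c=-5): slope -6, span 1
Factored form: p(x) = -5 ⊗ (x ⊕ 0) ⊗ (x ⊕ 3) ⊗ (x ⊕ 6)
Answer: roots = 0 (mult 1), 3 (mult 1), 6 (mult 1)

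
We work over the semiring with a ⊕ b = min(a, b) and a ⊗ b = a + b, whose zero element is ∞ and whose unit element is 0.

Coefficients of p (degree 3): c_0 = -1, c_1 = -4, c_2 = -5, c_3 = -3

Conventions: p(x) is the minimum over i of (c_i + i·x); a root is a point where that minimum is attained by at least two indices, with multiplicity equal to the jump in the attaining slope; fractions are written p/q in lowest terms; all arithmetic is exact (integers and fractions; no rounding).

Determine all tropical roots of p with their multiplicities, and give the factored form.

hull edge (i=0, c=-1) to (i=1, c=-4): slope -3, span 1
hull edge (i=1, c=-4) to (i=2, c=-5): slope -1, span 1
hull edge (i=2, c=-5) to (i=3, c=-3): slope 2, span 1
Factored form: p(x) = -3 ⊗ (x ⊕ (-2)) ⊗ (x ⊕ 1) ⊗ (x ⊕ 3)
Answer: roots = -2 (mult 1), 1 (mult 1), 3 (mult 1)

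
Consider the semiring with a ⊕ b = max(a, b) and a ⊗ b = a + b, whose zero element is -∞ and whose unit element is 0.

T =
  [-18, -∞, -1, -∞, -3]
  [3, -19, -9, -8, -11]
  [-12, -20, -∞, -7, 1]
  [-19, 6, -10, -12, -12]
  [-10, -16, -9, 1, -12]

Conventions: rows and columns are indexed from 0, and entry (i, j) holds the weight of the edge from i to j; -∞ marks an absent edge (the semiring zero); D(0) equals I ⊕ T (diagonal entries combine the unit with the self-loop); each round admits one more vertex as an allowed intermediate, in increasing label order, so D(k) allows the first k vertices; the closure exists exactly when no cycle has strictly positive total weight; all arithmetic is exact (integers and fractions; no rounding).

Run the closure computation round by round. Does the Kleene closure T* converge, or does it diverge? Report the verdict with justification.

D(0):
  [0, -∞, -1, -∞, -3]
  [3, 0, -9, -8, -11]
  [-12, -20, 0, -7, 1]
  [-19, 6, -10, 0, -12]
  [-10, -16, -9, 1, 0]
D(1):
  [0, -∞, -1, -∞, -3]
  [3, 0, 2, -8, 0]
  [-12, -20, 0, -7, 1]
  [-19, 6, -10, 0, -12]
  [-10, -16, -9, 1, 0]
D(2):
  [0, -∞, -1, -∞, -3]
  [3, 0, 2, -8, 0]
  [-12, -20, 0, -7, 1]
  [9, 6, 8, 0, 6]
  [-10, -16, -9, 1, 0]
Detection: at round 3, diagonal entry (3, 3) turns strictly positive.
Key observation: the cycle 3->1->0->2->3 has total weight 6 + 3 + (-1) + (-7), which is strictly positive.
Answer: DIVERGES — positive cycle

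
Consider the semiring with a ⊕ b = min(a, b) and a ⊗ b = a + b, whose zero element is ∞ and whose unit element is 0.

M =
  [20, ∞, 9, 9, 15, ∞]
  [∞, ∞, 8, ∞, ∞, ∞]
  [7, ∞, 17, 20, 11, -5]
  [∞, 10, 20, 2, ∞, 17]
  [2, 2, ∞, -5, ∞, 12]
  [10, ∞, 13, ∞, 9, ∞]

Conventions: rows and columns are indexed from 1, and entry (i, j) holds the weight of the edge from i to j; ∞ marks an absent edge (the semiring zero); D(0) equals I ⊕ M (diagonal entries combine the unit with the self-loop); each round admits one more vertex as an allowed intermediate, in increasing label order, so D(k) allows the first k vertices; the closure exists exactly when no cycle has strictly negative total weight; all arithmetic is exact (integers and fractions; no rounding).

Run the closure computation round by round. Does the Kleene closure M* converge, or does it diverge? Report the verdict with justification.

D(0):
  [0, ∞, 9, 9, 15, ∞]
  [∞, 0, 8, ∞, ∞, ∞]
  [7, ∞, 0, 20, 11, -5]
  [∞, 10, 20, 0, ∞, 17]
  [2, 2, ∞, -5, 0, 12]
  [10, ∞, 13, ∞, 9, 0]
D(1):
  [0, ∞, 9, 9, 15, ∞]
  [∞, 0, 8, ∞, ∞, ∞]
  [7, ∞, 0, 16, 11, -5]
  [∞, 10, 20, 0, ∞, 17]
  [2, 2, 11, -5, 0, 12]
  [10, ∞, 13, 19, 9, 0]
D(2):
  [0, ∞, 9, 9, 15, ∞]
  [∞, 0, 8, ∞, ∞, ∞]
  [7, ∞, 0, 16, 11, -5]
  [∞, 10, 18, 0, ∞, 17]
  [2, 2, 10, -5, 0, 12]
  [10, ∞, 13, 19, 9, 0]
D(3):
  [0, ∞, 9, 9, 15, 4]
  [15, 0, 8, 24, 19, 3]
  [7, ∞, 0, 16, 11, -5]
  [25, 10, 18, 0, 29, 13]
  [2, 2, 10, -5, 0, 5]
  [10, ∞, 13, 19, 9, 0]
D(4):
  [0, 19, 9, 9, 15, 4]
  [15, 0, 8, 24, 19, 3]
  [7, 26, 0, 16, 11, -5]
  [25, 10, 18, 0, 29, 13]
  [2, 2, 10, -5, 0, 5]
  [10, 29, 13, 19, 9, 0]
D(5):
  [0, 17, 9, 9, 15, 4]
  [15, 0, 8, 14, 19, 3]
  [7, 13, 0, 6, 11, -5]
  [25, 10, 18, 0, 29, 13]
  [2, 2, 10, -5, 0, 5]
  [10, 11, 13, 4, 9, 0]
D(6):
  [0, 15, 9, 8, 13, 4]
  [13, 0, 8, 7, 12, 3]
  [5, 6, 0, -1, 4, -5]
  [23, 10, 18, 0, 22, 13]
  [2, 2, 10, -5, 0, 5]
  [10, 11, 13, 4, 9, 0]
Key observation: every diagonal entry stays at the unit through all rounds, so no improving cycle exists.
Answer: CONVERGES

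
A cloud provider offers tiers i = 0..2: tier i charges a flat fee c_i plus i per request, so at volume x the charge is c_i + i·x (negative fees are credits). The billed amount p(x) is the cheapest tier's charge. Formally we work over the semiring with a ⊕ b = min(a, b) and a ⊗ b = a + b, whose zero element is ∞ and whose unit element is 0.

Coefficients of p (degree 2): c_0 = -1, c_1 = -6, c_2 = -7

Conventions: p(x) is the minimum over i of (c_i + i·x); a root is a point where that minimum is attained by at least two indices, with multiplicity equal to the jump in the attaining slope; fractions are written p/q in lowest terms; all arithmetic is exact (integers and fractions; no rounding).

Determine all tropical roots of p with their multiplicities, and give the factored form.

hull edge (i=0, c=-1) to (i=1, c=-6): slope -5, span 1
hull edge (i=1, c=-6) to (i=2, c=-7): slope -1, span 1
Factored form: p(x) = -7 ⊗ (x ⊕ 1) ⊗ (x ⊕ 5)
Answer: roots = 1 (mult 1), 5 (mult 1)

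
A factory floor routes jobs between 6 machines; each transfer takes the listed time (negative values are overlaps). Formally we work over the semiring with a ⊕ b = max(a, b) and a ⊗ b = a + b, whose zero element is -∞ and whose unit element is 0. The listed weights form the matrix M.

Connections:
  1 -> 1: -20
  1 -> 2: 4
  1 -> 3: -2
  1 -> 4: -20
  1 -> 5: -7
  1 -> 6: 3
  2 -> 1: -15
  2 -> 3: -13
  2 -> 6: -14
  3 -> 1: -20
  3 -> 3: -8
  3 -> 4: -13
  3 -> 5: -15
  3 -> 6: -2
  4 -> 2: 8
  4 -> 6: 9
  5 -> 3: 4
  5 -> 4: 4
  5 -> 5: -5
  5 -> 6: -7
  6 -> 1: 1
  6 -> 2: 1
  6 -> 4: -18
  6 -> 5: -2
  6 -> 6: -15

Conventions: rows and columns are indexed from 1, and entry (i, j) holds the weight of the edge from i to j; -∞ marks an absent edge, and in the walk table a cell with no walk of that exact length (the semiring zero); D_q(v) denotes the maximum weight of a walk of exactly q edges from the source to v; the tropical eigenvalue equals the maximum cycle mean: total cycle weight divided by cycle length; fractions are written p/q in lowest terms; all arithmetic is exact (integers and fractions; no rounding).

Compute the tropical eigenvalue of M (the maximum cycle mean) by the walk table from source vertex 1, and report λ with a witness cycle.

q=0: [0, -∞, -∞, -∞, -∞, -∞]
q=1: [-20, 4, -2, -20, -7, 3]
q=2: [4, 4, -3, -3, 1, -4]
q=3: [-3, 8, 5, 5, -3, 7]
q=4: [8, 13, 1, 1, 5, 14]
q=5: [15, 15, 9, 9, 12, 11]
q=6: [12, 19, 16, 16, 9, 18]
Optimal cycle mean attained by: cycle 4->6->5->4, total 9 + (-2) + 4, length 3.
Answer: λ = 11/3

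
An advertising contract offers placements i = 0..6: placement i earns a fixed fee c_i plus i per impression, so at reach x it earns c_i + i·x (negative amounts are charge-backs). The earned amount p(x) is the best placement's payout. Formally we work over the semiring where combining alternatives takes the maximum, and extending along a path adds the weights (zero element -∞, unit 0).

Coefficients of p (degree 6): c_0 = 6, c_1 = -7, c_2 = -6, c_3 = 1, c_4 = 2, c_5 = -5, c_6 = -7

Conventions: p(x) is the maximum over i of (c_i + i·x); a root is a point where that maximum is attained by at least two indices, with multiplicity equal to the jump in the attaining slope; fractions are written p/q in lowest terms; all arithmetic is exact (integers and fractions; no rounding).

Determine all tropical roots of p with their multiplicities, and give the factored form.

hull edge (i=0, c=6) to (i=4, c=2): slope -1, span 4
hull edge (i=4, c=2) to (i=6, c=-7): slope -9/2, span 2
Factored form: p(x) = -7 ⊗ (x ⊕ 1) ⊗ (x ⊕ 1) ⊗ (x ⊕ 1) ⊗ (x ⊕ 1) ⊗ (x ⊕ 9/2) ⊗ (x ⊕ 9/2)
Answer: roots = 1 (mult 4), 9/2 (mult 2)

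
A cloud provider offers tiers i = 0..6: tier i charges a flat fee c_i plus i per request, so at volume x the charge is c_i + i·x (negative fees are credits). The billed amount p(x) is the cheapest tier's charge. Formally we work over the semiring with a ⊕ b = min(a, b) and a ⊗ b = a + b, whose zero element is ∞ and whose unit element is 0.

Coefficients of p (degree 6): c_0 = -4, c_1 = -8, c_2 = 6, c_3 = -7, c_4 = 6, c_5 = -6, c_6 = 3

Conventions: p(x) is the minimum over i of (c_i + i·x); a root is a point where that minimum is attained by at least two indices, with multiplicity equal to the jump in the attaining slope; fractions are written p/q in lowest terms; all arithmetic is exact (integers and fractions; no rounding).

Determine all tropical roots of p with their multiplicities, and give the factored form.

hull edge (i=0, c=-4) to (i=1, c=-8): slope -4, span 1
hull edge (i=1, c=-8) to (i=5, c=-6): slope 1/2, span 4
hull edge (i=5, c=-6) to (i=6, c=3): slope 9, span 1
Factored form: p(x) = 3 ⊗ (x ⊕ (-9)) ⊗ (x ⊕ (-1/2)) ⊗ (x ⊕ (-1/2)) ⊗ (x ⊕ (-1/2)) ⊗ (x ⊕ (-1/2)) ⊗ (x ⊕ 4)
Answer: roots = -9 (mult 1), -1/2 (mult 4), 4 (mult 1)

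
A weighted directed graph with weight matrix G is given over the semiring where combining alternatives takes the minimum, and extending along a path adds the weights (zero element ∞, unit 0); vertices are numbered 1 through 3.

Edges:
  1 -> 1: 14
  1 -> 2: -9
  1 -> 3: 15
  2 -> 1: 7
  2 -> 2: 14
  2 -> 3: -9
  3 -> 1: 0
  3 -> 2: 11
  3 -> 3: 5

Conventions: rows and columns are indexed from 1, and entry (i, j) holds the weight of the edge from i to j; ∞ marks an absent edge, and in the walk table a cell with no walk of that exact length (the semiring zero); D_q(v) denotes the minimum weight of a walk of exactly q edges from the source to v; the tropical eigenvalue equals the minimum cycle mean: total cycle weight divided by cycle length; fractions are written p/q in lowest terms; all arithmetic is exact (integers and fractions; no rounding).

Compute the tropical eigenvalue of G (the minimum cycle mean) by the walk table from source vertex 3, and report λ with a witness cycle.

q=0: [∞, ∞, 0]
q=1: [0, 11, 5]
q=2: [5, -9, 2]
q=3: [-2, -4, -18]
Optimal cycle mean attained by: cycle 1->2->3->1, total (-9) + (-9) + 0, length 3.
Answer: λ = -6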